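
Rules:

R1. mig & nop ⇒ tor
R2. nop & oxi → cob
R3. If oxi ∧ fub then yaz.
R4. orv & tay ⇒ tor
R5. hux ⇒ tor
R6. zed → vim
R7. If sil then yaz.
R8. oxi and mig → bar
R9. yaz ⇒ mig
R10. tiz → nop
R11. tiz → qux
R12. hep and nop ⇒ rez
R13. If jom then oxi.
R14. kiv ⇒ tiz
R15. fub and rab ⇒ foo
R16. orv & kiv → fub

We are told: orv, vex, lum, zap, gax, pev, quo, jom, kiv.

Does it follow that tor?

Yes

oxi  (by R13: jom)
tiz  (by R14: kiv)
fub  (by R16: orv, kiv)
yaz  (by R3: oxi, fub)
mig  (by R9: yaz)
nop  (by R10: tiz)
tor  (by R1: mig, nop)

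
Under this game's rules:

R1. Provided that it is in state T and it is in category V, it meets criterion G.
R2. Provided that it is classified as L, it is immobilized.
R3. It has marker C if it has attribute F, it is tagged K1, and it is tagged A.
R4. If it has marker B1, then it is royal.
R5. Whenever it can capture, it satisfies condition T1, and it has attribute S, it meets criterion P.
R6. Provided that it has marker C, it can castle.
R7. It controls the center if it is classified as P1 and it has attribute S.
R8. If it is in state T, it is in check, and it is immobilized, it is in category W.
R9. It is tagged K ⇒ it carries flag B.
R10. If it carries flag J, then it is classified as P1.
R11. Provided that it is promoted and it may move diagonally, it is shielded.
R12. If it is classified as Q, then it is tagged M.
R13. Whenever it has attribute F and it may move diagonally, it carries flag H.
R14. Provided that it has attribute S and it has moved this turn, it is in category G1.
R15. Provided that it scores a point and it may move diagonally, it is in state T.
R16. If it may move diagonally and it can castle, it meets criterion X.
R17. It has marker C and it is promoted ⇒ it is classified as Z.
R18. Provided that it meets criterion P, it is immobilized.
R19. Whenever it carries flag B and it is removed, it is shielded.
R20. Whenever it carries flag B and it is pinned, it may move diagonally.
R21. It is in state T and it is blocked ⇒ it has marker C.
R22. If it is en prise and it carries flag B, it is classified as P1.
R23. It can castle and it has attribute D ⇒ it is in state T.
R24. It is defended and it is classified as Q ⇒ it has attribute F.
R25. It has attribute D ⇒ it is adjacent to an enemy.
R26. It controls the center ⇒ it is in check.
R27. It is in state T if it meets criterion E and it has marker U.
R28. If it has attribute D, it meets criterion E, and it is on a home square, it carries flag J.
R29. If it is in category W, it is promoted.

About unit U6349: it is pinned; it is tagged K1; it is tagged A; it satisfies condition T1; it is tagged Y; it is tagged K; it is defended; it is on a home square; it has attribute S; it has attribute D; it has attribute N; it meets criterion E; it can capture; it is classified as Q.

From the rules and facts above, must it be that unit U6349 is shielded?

By R5 (it can capture, it satisfies condition T1, it has attribute S): it meets criterion P.
By R9 (it is tagged K): it carries flag B.
By R18 (it meets criterion P): it is immobilized.
By R20 (it carries flag B, it is pinned): it may move diagonally.
By R24 (it is defended, it is classified as Q): it has attribute F.
By R28 (it has attribute D, it meets criterion E, it is on a home square): it carries flag J.
By R3 (it has attribute F, it is tagged K1, it is tagged A): it has marker C.
By R6 (it has marker C): it can castle.
By R10 (it carries flag J): it is classified as P1.
By R23 (it can castle, it has attribute D): it is in state T.
By R7 (it is classified as P1, it has attribute S): it controls the center.
By R26 (it controls the center): it is in check.
By R8 (it is in state T, it is in check, it is immobilized): it is in category W.
By R29 (it is in category W): it is promoted.
By R11 (it is promoted, it may move diagonally): it is shielded.

Yes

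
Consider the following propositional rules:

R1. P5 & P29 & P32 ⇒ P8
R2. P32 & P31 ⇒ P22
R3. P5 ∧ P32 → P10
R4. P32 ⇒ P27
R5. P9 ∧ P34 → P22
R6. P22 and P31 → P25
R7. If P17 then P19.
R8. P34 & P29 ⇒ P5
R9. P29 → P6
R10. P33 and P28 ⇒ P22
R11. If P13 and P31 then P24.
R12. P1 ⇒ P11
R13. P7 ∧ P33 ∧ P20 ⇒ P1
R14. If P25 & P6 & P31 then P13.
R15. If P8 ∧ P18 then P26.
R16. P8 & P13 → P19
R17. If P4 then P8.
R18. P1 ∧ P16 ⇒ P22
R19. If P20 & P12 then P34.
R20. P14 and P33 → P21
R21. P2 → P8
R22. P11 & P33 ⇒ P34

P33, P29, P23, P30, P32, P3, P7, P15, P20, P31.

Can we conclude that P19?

P22  (by R2: P32, P31)
P25  (by R6: P22, P31)
P6  (by R9: P29)
P1  (by R13: P7, P33, P20)
P13  (by R14: P25, P6, P31)
P11  (by R12: P1)
P34  (by R22: P11, P33)
P5  (by R8: P34, P29)
P8  (by R1: P5, P29, P32)
P19  (by R16: P8, P13)

Yes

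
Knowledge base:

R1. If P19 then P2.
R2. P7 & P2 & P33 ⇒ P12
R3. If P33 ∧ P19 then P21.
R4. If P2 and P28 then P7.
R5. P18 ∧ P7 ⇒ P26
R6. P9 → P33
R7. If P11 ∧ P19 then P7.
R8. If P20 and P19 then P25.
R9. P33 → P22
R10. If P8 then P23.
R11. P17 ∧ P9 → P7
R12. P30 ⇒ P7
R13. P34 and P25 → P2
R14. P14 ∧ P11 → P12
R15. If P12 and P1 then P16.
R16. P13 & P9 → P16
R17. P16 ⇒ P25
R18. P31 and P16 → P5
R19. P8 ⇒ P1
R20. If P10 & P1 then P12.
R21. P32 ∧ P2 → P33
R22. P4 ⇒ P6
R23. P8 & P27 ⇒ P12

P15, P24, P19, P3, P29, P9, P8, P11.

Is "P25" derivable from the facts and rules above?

P2  (by R1: P19)
P33  (by R6: P9)
P7  (by R7: P11, P19)
P1  (by R19: P8)
P12  (by R2: P7, P2, P33)
P16  (by R15: P12, P1)
P25  (by R17: P16)

Yes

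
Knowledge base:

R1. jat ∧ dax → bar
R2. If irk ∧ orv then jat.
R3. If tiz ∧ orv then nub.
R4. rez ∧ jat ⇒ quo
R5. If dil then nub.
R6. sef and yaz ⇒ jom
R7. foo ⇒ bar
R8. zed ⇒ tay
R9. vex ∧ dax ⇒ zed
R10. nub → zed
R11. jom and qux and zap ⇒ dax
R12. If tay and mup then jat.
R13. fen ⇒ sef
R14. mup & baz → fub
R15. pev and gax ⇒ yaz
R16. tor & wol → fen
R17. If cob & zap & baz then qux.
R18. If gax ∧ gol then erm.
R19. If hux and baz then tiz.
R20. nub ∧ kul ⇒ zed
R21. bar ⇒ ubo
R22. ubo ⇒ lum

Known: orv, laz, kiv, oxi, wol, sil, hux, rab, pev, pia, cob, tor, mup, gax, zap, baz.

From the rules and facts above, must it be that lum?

Yes

yaz  (by R15: pev, gax)
fen  (by R16: tor, wol)
qux  (by R17: cob, zap, baz)
tiz  (by R19: hux, baz)
nub  (by R3: tiz, orv)
zed  (by R10: nub)
sef  (by R13: fen)
jom  (by R6: sef, yaz)
tay  (by R8: zed)
dax  (by R11: jom, qux, zap)
jat  (by R12: tay, mup)
bar  (by R1: jat, dax)
ubo  (by R21: bar)
lum  (by R22: ubo)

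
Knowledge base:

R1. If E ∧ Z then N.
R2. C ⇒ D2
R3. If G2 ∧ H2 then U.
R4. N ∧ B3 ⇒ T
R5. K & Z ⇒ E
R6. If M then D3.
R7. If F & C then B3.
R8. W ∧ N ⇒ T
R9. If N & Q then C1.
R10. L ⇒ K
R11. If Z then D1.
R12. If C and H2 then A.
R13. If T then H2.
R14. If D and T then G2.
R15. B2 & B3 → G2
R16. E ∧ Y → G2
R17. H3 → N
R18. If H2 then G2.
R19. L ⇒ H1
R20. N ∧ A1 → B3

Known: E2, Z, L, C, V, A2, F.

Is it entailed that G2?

B3  (by R7: F, C)
K  (by R10: L)
E  (by R5: K, Z)
N  (by R1: E, Z)
T  (by R4: N, B3)
H2  (by R13: T)
G2  (by R18: H2)

Yes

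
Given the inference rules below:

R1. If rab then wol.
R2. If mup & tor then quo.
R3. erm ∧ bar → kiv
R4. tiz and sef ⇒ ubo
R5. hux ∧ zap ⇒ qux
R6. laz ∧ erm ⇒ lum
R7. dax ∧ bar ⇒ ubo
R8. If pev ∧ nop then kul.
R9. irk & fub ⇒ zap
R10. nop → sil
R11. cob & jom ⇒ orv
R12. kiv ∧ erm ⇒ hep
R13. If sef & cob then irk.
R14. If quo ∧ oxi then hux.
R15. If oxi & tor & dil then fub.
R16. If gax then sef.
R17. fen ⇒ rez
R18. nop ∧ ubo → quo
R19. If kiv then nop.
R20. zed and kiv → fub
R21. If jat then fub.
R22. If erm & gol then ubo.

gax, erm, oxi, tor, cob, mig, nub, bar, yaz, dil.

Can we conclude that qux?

No

Forward chaining from the given facts derives: kiv, hep, fub, sef, nop, sil, irk, zap.
The only rule concluding qux is R5, which needs hux; that is never established.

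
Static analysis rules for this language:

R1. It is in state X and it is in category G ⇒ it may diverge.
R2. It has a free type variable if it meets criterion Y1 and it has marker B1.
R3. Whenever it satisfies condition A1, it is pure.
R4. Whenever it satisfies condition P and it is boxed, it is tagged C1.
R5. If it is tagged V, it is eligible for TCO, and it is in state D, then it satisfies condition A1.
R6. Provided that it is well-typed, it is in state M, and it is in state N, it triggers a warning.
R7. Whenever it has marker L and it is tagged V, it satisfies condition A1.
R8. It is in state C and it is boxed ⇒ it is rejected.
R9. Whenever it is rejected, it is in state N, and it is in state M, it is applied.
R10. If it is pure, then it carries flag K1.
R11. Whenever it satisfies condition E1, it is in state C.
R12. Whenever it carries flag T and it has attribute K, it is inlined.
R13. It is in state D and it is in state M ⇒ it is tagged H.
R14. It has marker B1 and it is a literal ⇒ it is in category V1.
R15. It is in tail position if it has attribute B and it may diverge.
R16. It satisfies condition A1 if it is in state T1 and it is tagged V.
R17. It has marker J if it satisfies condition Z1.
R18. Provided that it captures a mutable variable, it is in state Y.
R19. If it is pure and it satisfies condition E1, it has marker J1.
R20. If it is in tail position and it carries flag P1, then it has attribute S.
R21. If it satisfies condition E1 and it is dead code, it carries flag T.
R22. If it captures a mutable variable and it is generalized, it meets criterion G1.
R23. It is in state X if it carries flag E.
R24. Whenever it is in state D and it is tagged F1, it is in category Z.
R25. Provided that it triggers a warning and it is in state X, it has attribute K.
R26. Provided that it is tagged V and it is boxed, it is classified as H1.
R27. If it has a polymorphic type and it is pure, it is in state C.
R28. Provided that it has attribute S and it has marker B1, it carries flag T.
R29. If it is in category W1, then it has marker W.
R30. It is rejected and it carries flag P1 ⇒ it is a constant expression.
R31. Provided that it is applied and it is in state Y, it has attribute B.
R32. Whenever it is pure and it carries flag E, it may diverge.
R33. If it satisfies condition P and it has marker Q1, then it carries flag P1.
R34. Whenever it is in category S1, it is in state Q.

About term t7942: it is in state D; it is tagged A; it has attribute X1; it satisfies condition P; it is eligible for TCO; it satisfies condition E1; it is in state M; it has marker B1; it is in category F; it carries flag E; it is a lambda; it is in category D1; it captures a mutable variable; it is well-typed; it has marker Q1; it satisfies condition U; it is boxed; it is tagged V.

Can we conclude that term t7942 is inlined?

No

Forward chaining from the given facts derives: is tagged C1, satisfies condition A1, is in state C, is tagged H, is in state Y, is in state X, is classified as H1, carries flag P1, is pure, is rejected, carries flag K1, has marker J1, is a constant expression, may diverge.
The only rule concluding "it is inlined" is R12, which needs "it carries flag T"; that is never established.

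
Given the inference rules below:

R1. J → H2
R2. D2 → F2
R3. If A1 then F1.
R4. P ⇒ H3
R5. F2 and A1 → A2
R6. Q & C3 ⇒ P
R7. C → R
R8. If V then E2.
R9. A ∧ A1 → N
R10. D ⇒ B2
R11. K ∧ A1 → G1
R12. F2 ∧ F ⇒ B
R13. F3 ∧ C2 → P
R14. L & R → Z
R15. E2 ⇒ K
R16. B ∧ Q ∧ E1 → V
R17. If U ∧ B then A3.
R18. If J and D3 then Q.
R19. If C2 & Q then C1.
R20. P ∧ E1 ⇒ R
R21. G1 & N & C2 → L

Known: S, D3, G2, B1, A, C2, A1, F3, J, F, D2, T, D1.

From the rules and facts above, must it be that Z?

Forward chaining from the given facts derives: H2, F2, F1, A2, N, B, P, Q, C1, H3.
The only rule concluding Z is R14, which needs L; that is never established.

No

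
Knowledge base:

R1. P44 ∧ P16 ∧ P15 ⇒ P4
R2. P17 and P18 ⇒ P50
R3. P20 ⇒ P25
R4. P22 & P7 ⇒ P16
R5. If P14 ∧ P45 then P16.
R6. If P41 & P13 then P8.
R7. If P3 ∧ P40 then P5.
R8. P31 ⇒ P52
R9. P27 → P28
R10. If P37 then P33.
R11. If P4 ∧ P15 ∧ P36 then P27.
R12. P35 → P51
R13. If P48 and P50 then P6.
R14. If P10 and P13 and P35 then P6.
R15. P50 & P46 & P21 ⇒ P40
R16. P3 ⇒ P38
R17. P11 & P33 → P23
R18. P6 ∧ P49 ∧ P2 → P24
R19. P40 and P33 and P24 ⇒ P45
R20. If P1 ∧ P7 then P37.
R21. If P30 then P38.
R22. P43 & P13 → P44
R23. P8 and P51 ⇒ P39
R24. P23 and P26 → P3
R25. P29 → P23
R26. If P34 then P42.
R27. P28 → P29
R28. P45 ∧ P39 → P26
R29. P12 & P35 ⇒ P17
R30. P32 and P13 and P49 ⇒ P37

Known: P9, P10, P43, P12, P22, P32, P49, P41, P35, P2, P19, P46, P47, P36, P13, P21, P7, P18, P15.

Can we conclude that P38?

Yes

P16  (by R4: P22, P7)
P8  (by R6: P41, P13)
P51  (by R12: P35)
P6  (by R14: P10, P13, P35)
P24  (by R18: P6, P49, P2)
P44  (by R22: P43, P13)
P39  (by R23: P8, P51)
P17  (by R29: P12, P35)
P37  (by R30: P32, P13, P49)
P4  (by R1: P44, P16, P15)
P50  (by R2: P17, P18)
P33  (by R10: P37)
P27  (by R11: P4, P15, P36)
P40  (by R15: P50, P46, P21)
P45  (by R19: P40, P33, P24)
P26  (by R28: P45, P39)
P28  (by R9: P27)
P29  (by R27: P28)
P23  (by R25: P29)
P3  (by R24: P23, P26)
P38  (by R16: P3)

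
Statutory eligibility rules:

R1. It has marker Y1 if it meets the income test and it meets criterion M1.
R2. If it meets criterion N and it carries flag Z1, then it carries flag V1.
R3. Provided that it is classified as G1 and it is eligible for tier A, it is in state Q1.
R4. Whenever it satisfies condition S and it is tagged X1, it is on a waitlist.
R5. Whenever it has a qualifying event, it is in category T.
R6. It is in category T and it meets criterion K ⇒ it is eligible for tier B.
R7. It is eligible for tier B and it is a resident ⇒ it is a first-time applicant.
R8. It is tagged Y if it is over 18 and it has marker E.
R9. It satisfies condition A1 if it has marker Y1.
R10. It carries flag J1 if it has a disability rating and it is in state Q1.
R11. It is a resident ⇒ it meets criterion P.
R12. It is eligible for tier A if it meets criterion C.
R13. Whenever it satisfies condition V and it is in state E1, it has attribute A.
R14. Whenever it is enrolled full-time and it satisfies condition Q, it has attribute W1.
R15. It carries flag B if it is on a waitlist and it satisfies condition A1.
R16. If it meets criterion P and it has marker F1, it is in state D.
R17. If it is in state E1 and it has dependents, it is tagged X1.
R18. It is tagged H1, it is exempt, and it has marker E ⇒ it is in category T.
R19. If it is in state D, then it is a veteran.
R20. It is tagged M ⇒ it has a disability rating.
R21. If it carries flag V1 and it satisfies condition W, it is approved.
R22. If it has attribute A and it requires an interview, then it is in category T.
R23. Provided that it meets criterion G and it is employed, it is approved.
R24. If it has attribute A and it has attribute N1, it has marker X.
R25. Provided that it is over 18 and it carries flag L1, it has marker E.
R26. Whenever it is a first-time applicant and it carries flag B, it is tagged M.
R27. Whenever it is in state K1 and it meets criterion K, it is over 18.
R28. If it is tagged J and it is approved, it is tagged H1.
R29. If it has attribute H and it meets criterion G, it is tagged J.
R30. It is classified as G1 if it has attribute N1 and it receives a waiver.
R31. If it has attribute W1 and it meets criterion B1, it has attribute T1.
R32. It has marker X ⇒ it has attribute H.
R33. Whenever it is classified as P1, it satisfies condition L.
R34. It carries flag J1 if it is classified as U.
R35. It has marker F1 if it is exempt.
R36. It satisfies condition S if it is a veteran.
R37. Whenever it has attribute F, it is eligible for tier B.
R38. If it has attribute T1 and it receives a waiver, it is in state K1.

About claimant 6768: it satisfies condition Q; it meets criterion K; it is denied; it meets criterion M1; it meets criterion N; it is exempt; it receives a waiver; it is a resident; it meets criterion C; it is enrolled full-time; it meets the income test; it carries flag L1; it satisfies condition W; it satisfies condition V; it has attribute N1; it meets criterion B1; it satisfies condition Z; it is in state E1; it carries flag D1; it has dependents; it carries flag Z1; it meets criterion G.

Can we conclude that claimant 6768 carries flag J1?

By R1 (it meets the income test, it meets criterion M1): it has marker Y1.
By R2 (it meets criterion N, it carries flag Z1): it carries flag V1.
By R9 (it has marker Y1): it satisfies condition A1.
By R11 (it is a resident): it meets criterion P.
By R12 (it meets criterion C): it is eligible for tier A.
By R13 (it satisfies condition V, it is in state E1): it has attribute A.
By R14 (it is enrolled full-time, it satisfies condition Q): it has attribute W1.
By R17 (it is in state E1, it has dependents): it is tagged X1.
By R21 (it carries flag V1, it satisfies condition W): it is approved.
By R24 (it has attribute A, it has attribute N1): it has marker X.
By R30 (it has attribute N1, it receives a waiver): it is classified as G1.
By R31 (it has attribute W1, it meets criterion B1): it has attribute T1.
By R32 (it has marker X): it has attribute H.
By R35 (it is exempt): it has marker F1.
By R38 (it has attribute T1, it receives a waiver): it is in state K1.
By R3 (it is classified as G1, it is eligible for tier A): it is in state Q1.
By R16 (it meets criterion P, it has marker F1): it is in state D.
By R19 (it is in state D): it is a veteran.
By R27 (it is in state K1, it meets criterion K): it is over 18.
By R29 (it has attribute H, it meets criterion G): it is tagged J.
By R36 (it is a veteran): it satisfies condition S.
By R4 (it satisfies condition S, it is tagged X1): it is on a waitlist.
By R15 (it is on a waitlist, it satisfies condition A1): it carries flag B.
By R25 (it is over 18, it carries flag L1): it has marker E.
By R28 (it is tagged J, it is approved): it is tagged H1.
By R18 (it is tagged H1, it is exempt, it has marker E): it is in category T.
By R6 (it is in category T, it meets criterion K): it is eligible for tier B.
By R7 (it is eligible for tier B, it is a resident): it is a first-time applicant.
By R26 (it is a first-time applicant, it carries flag B): it is tagged M.
By R20 (it is tagged M): it has a disability rating.
By R10 (it has a disability rating, it is in state Q1): it carries flag J1.

Yes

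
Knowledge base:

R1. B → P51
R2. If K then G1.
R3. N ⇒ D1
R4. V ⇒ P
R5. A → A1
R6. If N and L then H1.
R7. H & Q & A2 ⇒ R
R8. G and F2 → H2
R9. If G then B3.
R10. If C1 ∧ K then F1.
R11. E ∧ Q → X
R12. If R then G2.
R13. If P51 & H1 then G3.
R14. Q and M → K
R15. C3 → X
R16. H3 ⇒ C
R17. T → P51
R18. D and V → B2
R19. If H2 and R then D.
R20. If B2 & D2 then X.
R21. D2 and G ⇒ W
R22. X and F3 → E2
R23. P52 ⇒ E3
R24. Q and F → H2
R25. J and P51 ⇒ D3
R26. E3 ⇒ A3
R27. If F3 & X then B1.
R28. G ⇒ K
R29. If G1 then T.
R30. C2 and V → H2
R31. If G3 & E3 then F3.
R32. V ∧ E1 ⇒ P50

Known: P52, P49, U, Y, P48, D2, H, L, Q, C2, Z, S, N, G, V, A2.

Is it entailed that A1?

Forward chaining from the given facts derives: D1, P, H1, R, B3, G2, W, E3, A3, K, H2, G1, D, T, P51, B2, X, G3, F3, E2, B1.
The only rule concluding A1 is R5, which needs A; that is never established.

No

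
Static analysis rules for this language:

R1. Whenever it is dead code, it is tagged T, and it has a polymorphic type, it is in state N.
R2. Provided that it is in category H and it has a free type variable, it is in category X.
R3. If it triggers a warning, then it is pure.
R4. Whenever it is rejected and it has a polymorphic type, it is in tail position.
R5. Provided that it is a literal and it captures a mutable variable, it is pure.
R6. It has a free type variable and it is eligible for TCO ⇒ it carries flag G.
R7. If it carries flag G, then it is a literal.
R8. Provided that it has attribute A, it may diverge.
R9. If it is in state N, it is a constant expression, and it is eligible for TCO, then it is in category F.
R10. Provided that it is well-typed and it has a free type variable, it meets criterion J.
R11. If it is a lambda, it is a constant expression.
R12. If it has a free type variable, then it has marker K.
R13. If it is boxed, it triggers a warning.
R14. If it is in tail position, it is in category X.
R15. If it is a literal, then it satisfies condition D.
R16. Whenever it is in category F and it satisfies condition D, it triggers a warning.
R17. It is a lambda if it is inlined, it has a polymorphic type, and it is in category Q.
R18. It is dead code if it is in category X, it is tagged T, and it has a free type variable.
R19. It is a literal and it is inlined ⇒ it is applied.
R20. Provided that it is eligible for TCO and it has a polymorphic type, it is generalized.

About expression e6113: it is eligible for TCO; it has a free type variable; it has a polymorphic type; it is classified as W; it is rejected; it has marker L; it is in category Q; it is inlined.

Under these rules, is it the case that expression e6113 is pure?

Forward chaining from the given facts derives: is in tail position, carries flag G, is a literal, has marker K, is in category X, satisfies condition D, is a lambda, is applied, is generalized, is a constant expression.
Rules concluding "it is pure": R3 needs "it triggers a warning"; R5 needs "it captures a mutable variable" — none of these are established.

No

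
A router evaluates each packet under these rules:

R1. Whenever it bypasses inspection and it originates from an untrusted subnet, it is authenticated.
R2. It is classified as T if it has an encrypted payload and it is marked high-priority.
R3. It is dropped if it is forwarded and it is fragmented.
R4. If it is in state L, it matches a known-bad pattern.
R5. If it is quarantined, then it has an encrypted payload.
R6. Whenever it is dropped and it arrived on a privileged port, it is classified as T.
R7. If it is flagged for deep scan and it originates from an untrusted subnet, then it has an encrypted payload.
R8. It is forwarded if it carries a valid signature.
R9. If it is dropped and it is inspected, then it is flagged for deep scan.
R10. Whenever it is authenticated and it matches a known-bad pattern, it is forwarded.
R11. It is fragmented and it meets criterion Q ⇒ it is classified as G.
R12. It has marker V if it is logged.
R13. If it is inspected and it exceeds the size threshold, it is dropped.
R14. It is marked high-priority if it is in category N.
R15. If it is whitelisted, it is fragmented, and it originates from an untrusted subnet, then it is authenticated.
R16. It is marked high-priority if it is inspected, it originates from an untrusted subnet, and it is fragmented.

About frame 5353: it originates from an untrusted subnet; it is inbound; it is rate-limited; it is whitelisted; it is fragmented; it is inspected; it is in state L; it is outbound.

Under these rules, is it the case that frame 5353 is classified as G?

Forward chaining from the given facts derives: matches a known-bad pattern, is authenticated, is marked high-priority, is forwarded, is dropped, is flagged for deep scan, has an encrypted payload, is classified as T.
The only rule concluding "it is classified as G" is R11, which needs "it meets criterion Q"; that is never established.

No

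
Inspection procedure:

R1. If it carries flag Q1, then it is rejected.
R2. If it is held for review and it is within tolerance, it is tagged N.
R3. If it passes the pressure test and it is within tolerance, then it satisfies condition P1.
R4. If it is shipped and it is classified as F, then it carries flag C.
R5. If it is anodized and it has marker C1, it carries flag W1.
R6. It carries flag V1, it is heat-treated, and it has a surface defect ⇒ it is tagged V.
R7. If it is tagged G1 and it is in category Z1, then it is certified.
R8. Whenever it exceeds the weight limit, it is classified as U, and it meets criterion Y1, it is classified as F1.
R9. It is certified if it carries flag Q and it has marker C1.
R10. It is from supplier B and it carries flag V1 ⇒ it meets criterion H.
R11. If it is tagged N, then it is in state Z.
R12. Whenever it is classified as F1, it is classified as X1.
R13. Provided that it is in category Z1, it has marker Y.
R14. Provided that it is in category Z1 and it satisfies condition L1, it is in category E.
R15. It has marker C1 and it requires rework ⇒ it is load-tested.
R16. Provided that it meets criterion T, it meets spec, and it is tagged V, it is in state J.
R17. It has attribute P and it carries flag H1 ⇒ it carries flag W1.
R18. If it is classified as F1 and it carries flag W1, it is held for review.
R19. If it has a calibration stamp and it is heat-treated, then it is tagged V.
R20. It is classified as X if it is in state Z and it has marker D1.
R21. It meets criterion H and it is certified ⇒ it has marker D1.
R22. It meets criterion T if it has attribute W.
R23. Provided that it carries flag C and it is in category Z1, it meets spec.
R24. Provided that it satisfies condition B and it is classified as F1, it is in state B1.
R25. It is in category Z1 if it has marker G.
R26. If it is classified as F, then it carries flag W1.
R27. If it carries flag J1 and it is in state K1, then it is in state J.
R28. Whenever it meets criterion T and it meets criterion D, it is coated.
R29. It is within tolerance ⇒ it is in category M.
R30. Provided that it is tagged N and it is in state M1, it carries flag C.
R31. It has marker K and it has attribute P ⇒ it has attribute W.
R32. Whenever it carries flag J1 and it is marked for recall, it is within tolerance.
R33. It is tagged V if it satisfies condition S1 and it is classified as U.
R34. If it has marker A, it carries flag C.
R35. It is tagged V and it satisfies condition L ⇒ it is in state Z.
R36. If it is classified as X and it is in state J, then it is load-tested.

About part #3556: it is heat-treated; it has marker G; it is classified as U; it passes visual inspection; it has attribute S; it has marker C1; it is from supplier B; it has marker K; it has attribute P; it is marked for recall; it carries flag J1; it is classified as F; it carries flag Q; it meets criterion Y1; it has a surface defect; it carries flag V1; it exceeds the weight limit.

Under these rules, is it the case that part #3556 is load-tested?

No

Forward chaining from the given facts derives: is tagged V, is classified as F1, is certified, meets criterion H, is classified as X1, has marker D1, is in category Z1, carries flag W1, has attribute W, is within tolerance, has marker Y, is held for review, meets criterion T, is in category M, is tagged N, is in state Z, is classified as X.
Rules concluding "it is load-tested": R15 needs "it requires rework"; R36 needs "it is in state J" — none of these are established.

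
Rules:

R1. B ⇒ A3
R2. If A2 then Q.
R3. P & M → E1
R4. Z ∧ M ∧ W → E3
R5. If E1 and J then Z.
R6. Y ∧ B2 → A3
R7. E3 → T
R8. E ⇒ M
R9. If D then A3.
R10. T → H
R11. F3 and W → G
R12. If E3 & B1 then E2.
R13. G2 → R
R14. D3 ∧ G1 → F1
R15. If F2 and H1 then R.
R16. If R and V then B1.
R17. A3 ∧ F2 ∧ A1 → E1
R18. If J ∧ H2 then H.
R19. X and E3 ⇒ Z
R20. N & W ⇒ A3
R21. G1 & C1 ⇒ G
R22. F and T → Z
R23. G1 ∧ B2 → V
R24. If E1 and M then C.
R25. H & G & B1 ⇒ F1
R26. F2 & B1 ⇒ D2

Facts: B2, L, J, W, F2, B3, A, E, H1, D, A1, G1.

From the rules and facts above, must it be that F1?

Forward chaining from the given facts derives: M, A3, R, E1, V, C, Z, B1, D2, E3, T, H, E2.
Rules concluding F1: R14 needs D3; R25 needs G — none of these are established.

No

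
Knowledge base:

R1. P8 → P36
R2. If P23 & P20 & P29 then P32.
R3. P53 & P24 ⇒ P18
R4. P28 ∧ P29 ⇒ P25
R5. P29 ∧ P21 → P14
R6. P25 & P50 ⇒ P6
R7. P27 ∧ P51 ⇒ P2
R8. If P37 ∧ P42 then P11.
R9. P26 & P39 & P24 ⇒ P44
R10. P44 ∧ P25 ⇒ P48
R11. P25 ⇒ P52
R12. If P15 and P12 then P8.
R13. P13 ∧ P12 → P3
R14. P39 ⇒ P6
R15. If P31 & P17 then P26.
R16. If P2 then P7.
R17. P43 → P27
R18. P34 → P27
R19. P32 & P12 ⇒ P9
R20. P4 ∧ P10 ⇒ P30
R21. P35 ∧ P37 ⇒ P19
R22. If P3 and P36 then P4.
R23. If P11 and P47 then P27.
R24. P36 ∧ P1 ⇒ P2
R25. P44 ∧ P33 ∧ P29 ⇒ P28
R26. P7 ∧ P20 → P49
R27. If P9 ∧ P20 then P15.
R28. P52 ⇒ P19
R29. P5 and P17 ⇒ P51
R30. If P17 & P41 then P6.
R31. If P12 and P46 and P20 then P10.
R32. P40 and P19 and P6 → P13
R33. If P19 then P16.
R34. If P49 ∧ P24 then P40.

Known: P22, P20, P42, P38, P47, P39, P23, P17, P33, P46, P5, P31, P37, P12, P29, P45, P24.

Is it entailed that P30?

Yes

P32  (by R2: P23, P20, P29)
P11  (by R8: P37, P42)
P6  (by R14: P39)
P26  (by R15: P31, P17)
P9  (by R19: P32, P12)
P27  (by R23: P11, P47)
P15  (by R27: P9, P20)
P51  (by R29: P5, P17)
P10  (by R31: P12, P46, P20)
P2  (by R7: P27, P51)
P44  (by R9: P26, P39, P24)
P8  (by R12: P15, P12)
P7  (by R16: P2)
P28  (by R25: P44, P33, P29)
P49  (by R26: P7, P20)
P40  (by R34: P49, P24)
P36  (by R1: P8)
P25  (by R4: P28, P29)
P52  (by R11: P25)
P19  (by R28: P52)
P13  (by R32: P40, P19, P6)
P3  (by R13: P13, P12)
P4  (by R22: P3, P36)
P30  (by R20: P4, P10)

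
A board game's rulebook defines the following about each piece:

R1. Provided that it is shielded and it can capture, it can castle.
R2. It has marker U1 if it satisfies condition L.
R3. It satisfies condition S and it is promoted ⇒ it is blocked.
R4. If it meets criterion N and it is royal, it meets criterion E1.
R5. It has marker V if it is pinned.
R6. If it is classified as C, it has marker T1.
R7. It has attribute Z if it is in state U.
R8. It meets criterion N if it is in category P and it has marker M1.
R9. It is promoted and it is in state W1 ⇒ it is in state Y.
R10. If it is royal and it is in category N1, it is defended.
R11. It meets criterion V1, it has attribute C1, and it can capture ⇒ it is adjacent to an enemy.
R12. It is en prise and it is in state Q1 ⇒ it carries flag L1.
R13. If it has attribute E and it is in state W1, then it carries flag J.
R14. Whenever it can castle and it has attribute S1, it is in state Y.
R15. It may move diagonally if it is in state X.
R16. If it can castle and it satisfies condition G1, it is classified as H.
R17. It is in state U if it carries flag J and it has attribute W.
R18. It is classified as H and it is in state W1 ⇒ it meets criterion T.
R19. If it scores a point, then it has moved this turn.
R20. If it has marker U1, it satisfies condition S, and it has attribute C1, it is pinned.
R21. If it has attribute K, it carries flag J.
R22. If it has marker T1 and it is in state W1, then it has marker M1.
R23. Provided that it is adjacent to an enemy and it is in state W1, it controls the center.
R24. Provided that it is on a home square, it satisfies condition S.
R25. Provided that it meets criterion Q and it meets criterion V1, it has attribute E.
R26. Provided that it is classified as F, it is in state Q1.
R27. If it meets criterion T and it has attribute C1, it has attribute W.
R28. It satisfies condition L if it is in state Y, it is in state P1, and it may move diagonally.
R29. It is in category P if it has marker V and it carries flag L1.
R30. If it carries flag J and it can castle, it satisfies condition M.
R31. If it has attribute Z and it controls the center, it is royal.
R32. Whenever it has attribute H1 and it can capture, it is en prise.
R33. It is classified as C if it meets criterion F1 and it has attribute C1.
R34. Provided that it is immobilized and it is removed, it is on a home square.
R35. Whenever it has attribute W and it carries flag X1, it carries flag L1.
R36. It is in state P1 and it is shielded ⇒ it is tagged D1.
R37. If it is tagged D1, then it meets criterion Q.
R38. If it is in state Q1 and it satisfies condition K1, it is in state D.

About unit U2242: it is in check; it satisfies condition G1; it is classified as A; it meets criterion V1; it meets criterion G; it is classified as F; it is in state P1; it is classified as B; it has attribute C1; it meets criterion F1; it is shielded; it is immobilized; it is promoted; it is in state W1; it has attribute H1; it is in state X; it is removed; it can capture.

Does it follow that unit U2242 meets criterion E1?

By R1 (it is shielded, it can capture): it can castle.
By R9 (it is promoted, it is in state W1): it is in state Y.
By R11 (it meets criterion V1, it has attribute C1, it can capture): it is adjacent to an enemy.
By R15 (it is in state X): it may move diagonally.
By R16 (it can castle, it satisfies condition G1): it is classified as H.
By R18 (it is classified as H, it is in state W1): it meets criterion T.
By R23 (it is adjacent to an enemy, it is in state W1): it controls the center.
By R26 (it is classified as F): it is in state Q1.
By R27 (it meets criterion T, it has attribute C1): it has attribute W.
By R28 (it is in state Y, it is in state P1, it may move diagonally): it satisfies condition L.
By R32 (it has attribute H1, it can capture): it is en prise.
By R33 (it meets criterion F1, it has attribute C1): it is classified as C.
By R34 (it is immobilized, it is removed): it is on a home square.
By R36 (it is in state P1, it is shielded): it is tagged D1.
By R37 (it is tagged D1): it meets criterion Q.
By R2 (it satisfies condition L): it has marker U1.
By R6 (it is classified as C): it has marker T1.
By R12 (it is en prise, it is in state Q1): it carries flag L1.
By R22 (it has marker T1, it is in state W1): it has marker M1.
By R24 (it is on a home square): it satisfies condition S.
By R25 (it meets criterion Q, it meets criterion V1): it has attribute E.
By R13 (it has attribute E, it is in state W1): it carries flag J.
By R17 (it carries flag J, it has attribute W): it is in state U.
By R20 (it has marker U1, it satisfies condition S, it has attribute C1): it is pinned.
By R5 (it is pinned): it has marker V.
By R7 (it is in state U): it has attribute Z.
By R29 (it has marker V, it carries flag L1): it is in category P.
By R31 (it has attribute Z, it controls the center): it is royal.
By R8 (it is in category P, it has marker M1): it meets criterion N.
By R4 (it meets criterion N, it is royal): it meets criterion E1.

Yes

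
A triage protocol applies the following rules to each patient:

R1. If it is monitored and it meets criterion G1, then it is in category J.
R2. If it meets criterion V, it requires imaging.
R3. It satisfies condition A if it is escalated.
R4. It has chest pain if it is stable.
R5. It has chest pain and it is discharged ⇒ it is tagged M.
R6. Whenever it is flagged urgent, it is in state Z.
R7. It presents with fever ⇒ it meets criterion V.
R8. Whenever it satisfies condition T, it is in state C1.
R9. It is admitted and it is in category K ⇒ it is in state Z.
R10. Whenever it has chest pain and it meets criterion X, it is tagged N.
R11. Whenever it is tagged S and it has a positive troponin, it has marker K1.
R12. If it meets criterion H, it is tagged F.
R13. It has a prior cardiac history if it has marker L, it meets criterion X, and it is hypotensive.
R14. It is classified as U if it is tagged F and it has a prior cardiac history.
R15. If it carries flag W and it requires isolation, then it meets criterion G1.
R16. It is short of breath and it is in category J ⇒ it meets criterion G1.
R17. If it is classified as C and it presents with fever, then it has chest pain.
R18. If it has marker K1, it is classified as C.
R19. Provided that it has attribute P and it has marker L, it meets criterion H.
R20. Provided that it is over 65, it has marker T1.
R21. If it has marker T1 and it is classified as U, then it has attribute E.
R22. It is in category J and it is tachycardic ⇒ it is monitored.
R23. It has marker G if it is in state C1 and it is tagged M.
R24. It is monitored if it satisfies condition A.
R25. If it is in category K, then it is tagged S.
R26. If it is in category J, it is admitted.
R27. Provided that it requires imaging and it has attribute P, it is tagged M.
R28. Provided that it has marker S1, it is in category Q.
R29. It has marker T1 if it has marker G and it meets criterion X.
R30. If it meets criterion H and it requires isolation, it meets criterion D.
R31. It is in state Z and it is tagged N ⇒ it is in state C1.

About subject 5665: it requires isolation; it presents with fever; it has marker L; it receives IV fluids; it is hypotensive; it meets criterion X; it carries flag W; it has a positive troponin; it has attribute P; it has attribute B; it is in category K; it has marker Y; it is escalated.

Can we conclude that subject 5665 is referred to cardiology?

No

Forward chaining from the given facts derives: satisfies condition A, meets criterion V, has a prior cardiac history, meets criterion G1, meets criterion H, is monitored, is tagged S, meets criterion D, is in category J, requires imaging, has marker K1, is tagged F, is classified as U, is classified as C, is admitted, is tagged M, is in state Z, has chest pain, is tagged N, is in state C1, has marker G, has marker T1, has attribute E.
No rule has "it is referred to cardiology" as its conclusion, and it is not among the given facts.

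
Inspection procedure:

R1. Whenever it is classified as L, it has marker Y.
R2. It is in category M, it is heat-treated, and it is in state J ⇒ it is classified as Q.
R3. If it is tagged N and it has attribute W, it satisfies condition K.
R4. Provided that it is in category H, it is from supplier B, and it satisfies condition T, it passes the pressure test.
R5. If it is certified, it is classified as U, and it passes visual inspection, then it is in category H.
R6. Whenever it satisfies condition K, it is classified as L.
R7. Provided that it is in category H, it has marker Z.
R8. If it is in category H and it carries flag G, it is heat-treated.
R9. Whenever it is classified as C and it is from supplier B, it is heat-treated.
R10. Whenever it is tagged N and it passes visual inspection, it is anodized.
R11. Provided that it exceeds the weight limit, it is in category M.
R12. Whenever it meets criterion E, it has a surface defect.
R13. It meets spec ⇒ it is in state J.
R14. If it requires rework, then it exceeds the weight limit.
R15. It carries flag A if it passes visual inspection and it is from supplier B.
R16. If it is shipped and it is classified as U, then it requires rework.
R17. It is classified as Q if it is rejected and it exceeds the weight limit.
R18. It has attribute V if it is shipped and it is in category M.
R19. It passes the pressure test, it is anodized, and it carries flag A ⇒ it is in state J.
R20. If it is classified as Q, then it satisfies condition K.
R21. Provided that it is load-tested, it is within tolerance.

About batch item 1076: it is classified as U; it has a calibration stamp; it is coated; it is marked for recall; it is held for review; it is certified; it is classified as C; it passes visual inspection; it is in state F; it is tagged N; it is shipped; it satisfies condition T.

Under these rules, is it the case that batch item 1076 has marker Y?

No

Forward chaining from the given facts derives: is in category H, has marker Z, is anodized, requires rework, exceeds the weight limit, is in category M, has attribute V.
The only rule concluding "it has marker Y" is R1, which needs "it is classified as L"; that is never established.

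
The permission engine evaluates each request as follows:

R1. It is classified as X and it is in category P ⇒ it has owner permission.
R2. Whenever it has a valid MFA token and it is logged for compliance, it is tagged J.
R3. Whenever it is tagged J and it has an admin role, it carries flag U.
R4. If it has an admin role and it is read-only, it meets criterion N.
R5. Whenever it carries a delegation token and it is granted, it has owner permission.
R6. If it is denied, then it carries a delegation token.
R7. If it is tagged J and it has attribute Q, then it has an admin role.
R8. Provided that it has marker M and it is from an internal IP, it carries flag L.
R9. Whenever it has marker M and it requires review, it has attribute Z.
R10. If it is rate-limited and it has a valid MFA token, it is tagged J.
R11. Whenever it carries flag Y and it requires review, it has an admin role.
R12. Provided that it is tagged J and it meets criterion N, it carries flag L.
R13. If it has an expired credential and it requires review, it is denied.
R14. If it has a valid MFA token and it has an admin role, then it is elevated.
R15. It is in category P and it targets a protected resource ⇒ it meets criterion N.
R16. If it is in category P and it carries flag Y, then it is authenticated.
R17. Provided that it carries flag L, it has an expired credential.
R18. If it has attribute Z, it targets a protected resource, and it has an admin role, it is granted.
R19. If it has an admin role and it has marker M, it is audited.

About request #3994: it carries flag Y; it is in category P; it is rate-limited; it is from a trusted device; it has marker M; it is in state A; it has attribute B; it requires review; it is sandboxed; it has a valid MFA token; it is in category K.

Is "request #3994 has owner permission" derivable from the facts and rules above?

No

Forward chaining from the given facts derives: has attribute Z, is tagged J, has an admin role, is elevated, is authenticated, is audited, carries flag U.
Rules concluding "it has owner permission": R1 needs "it is classified as X"; R5 needs "it carries a delegation token" — none of these are established.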